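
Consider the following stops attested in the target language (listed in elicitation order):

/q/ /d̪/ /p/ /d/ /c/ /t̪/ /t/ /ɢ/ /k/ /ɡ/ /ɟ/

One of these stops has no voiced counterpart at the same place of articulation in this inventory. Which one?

/p/

Dental: /t̪/ ~ /d̪/
Alveolar: /t/ ~ /d/
Palatal: /c/ ~ /ɟ/
Velar: /k/ ~ /ɡ/
Uvular: /q/ ~ /ɢ/
Bilabial: only /p/ (voiceless); no voiced partner.
So /p/ is the unpaired segment.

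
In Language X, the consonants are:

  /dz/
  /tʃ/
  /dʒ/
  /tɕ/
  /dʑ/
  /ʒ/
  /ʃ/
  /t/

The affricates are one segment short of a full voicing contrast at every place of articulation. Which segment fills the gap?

alveolar: voiceless —, voiced /dz/.
postalveolar: voiceless /tʃ/, voiced /dʒ/.
alveolo-palatal: voiceless /tɕ/, voiced /dʑ/.
The alveolar row has no voiceless member, so the gap is the voiceless alveolar affricate /ts/.

/ts/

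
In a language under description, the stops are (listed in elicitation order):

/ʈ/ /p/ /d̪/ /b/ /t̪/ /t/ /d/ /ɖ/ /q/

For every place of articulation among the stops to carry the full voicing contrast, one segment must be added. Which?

bilabial: voiceless /p/, voiced /b/.
dental: voiceless /t̪/, voiced /d̪/.
alveolar: voiceless /t/, voiced /d/.
retroflex: voiceless /ʈ/, voiced /ɖ/.
uvular: voiceless /q/, voiced —.
The uvular row has no voiced member, so the gap is the voiced uvular stop /ɢ/.

/ɢ/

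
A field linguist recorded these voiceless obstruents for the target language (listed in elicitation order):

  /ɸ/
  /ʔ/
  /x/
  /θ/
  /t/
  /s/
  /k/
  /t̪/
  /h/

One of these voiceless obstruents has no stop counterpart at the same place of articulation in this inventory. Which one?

Dental: /t̪/ ~ /θ/
Alveolar: /t/ ~ /s/
Velar: /k/ ~ /x/
Glottal: /ʔ/ ~ /h/
Bilabial: only /ɸ/ (fricative); no stop partner.
So /ɸ/ is the unpaired segment.

/ɸ/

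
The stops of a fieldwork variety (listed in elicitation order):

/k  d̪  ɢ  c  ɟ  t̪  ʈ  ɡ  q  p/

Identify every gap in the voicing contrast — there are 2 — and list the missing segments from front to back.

/b/, /ɖ/

Voiceless: /p/ (bilabial), /t̪/ (dental), /ʈ/ (retroflex), /c/ (palatal), /k/ (velar), /q/ (uvular).
Voiced: /d̪/ (dental), /ɟ/ (palatal), /ɡ/ (velar), /ɢ/ (uvular).
Gaps, from front to back: bilabial lacks voiced (/b/); retroflex lacks voiced (/ɖ/).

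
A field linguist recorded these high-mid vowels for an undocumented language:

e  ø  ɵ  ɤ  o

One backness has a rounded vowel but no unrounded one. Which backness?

central

Unrounded: /e/ (front), /ɤ/ (back).
Rounded: /ø/ (front), /ɵ/ (central), /o/ (back).
Every backness has an unrounded member except central, where /ɘ/ would be expected.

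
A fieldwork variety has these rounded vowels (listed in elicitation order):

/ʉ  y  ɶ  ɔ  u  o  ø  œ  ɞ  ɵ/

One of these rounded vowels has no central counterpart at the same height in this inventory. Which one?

High: /y/ ~ /ʉ/ ~ /u/
High-mid: /ø/ ~ /ɵ/ ~ /o/
Low-mid: /œ/ ~ /ɞ/ ~ /ɔ/
Low: only /ɶ/ (front); no central partner.
So /ɶ/ is the unpaired segment.

/ɶ/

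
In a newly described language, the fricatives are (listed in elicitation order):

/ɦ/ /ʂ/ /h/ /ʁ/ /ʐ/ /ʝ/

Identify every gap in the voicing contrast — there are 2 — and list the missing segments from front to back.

/ç/, /χ/

place of articulation  voiceless  voiced  
retroflex         ʂ         ʐ       
palatal           —         ʝ       
uvular            —         ʁ       
glottal           h         ɦ       
Gaps, from front to back: palatal lacks voiceless (/ç/); uvular lacks voiceless (/χ/).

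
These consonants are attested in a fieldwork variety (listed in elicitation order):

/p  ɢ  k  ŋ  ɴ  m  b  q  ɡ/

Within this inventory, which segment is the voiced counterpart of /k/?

/k/ is a voiceless velar stop.
The voiced counterpart is a voiced velar stop — in this inventory, /ɡ/.

/ɡ/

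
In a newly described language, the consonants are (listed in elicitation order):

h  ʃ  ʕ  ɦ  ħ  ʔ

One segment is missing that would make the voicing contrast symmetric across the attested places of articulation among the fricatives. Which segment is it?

/ʒ/

Voiceless: /ʃ/ (postalveolar), /ħ/ (pharyngeal), /h/ (glottal).
Voiced: /ʕ/ (pharyngeal), /ɦ/ (glottal).
The postalveolar row has no voiced member, so the gap is the voiced postalveolar fricative /ʒ/.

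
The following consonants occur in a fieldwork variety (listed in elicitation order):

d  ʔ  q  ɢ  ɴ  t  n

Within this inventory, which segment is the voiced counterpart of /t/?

/d/

/t/ is a voiceless alveolar stop.
The voiced counterpart is a voiced alveolar stop — in this inventory, /d/.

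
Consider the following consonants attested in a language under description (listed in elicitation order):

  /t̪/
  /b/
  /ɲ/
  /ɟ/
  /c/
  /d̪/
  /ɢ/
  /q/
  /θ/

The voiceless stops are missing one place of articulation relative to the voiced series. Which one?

Voiceless: /t̪/ (dental), /c/ (palatal), /q/ (uvular).
Voiced: /b/ (bilabial), /d̪/ (dental), /ɟ/ (palatal), /ɢ/ (uvular).
Every place of articulation has a voiceless member except bilabial, where /p/ would be expected.

bilabial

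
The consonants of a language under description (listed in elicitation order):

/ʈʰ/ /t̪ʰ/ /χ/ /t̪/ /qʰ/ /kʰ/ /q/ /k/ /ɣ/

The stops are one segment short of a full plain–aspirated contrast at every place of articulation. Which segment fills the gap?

dental: plain /t̪/, aspirated /t̪ʰ/.
retroflex: plain —, aspirated /ʈʰ/.
velar: plain /k/, aspirated /kʰ/.
uvular: plain /q/, aspirated /qʰ/.
The retroflex row has no plain member, so the gap is the plain retroflex stop /ʈ/.

/ʈ/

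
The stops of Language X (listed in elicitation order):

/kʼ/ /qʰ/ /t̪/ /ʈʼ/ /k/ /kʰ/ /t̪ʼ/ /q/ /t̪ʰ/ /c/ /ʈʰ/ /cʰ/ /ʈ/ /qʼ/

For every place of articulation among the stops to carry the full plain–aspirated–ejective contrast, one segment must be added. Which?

dental: plain /t̪/, aspirated /t̪ʰ/, ejective /t̪ʼ/.
retroflex: plain /ʈ/, aspirated /ʈʰ/, ejective /ʈʼ/.
palatal: plain /c/, aspirated /cʰ/, ejective —.
velar: plain /k/, aspirated /kʰ/, ejective /kʼ/.
uvular: plain /q/, aspirated /qʰ/, ejective /qʼ/.
The palatal row has no ejective member, so the gap is the ejective palatal stop /cʼ/.

/cʼ/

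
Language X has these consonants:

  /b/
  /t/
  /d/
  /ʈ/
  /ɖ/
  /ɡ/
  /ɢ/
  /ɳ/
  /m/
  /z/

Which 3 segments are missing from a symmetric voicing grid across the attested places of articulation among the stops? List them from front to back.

Voiceless: /t/ (alveolar), /ʈ/ (retroflex).
Voiced: /b/ (bilabial), /d/ (alveolar), /ɖ/ (retroflex), /ɡ/ (velar), /ɢ/ (uvular).
Gaps, from front to back: bilabial lacks voiceless (/p/); velar lacks voiceless (/k/); uvular lacks voiceless (/q/).

/p/, /k/, /q/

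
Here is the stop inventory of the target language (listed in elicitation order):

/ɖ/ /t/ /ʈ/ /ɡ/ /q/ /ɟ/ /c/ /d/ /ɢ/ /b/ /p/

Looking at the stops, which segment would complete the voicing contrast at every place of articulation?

Voiceless: /p/ (bilabial), /t/ (alveolar), /ʈ/ (retroflex), /c/ (palatal), /q/ (uvular).
Voiced: /b/ (bilabial), /d/ (alveolar), /ɖ/ (retroflex), /ɟ/ (palatal), /ɡ/ (velar), /ɢ/ (uvular).
The velar row has no voiceless member, so the gap is the voiceless velar stop /k/.

/k/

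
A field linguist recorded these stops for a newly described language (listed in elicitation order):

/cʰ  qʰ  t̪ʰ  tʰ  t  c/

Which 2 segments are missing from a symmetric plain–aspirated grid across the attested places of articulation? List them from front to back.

Plain: /t/ (alveolar), /c/ (palatal).
Aspirated: /t̪ʰ/ (dental), /tʰ/ (alveolar), /cʰ/ (palatal), /qʰ/ (uvular).
Gaps, from front to back: dental lacks plain (/t̪/); uvular lacks plain (/q/).

/t̪/, /q/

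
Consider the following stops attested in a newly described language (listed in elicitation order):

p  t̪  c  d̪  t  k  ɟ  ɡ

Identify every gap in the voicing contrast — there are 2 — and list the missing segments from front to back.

/b/, /d/

Voiceless: /p/ (bilabial), /t̪/ (dental), /t/ (alveolar), /c/ (palatal), /k/ (velar).
Voiced: /d̪/ (dental), /ɟ/ (palatal), /ɡ/ (velar).
Gaps, from front to back: bilabial lacks voiced (/b/); alveolar lacks voiced (/d/).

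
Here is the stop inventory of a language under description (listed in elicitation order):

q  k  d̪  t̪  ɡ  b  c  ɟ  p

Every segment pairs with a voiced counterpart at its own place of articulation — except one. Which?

/q/

Bilabial: /p/ ~ /b/
Dental: /t̪/ ~ /d̪/
Palatal: /c/ ~ /ɟ/
Velar: /k/ ~ /ɡ/
Uvular: only /q/ (voiceless); no voiced partner.
So /q/ is the unpaired segment.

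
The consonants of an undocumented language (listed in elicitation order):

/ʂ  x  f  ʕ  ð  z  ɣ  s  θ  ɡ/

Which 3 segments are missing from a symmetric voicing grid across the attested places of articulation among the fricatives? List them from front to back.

labiodental: voiceless /f/, voiced —.
dental: voiceless /θ/, voiced /ð/.
alveolar: voiceless /s/, voiced /z/.
retroflex: voiceless /ʂ/, voiced —.
velar: voiceless /x/, voiced /ɣ/.
pharyngeal: voiceless —, voiced /ʕ/.
Gaps, from front to back: labiodental lacks voiced (/v/); retroflex lacks voiced (/ʐ/); pharyngeal lacks voiceless (/ħ/).

/v/, /ʐ/, /ħ/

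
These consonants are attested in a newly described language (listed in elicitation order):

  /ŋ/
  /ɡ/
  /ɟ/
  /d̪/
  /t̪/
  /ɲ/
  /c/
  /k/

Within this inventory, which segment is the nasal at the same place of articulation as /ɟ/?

/ɟ/ is a voiced palatal stop.
The nasal at the same place is a palatal nasal — in this inventory, /ɲ/.

/ɲ/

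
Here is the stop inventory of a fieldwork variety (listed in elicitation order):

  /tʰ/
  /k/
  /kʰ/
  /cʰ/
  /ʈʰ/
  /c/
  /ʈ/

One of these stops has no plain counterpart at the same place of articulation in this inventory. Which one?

/tʰ/

Retroflex: /ʈ/ ~ /ʈʰ/
Palatal: /c/ ~ /cʰ/
Velar: /k/ ~ /kʰ/
Alveolar: only /tʰ/ (aspirated); no plain partner.
So /tʰ/ is the unpaired segment.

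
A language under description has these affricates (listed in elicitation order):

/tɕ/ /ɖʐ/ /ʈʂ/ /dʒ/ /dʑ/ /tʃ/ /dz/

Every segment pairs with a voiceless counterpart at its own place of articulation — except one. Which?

/dz/

Postalveolar: /tʃ/ ~ /dʒ/
Retroflex: /ʈʂ/ ~ /ɖʐ/
Alveolo-palatal: /tɕ/ ~ /dʑ/
Alveolar: only /dz/ (voiced); no voiceless partner.
So /dz/ is the unpaired segment.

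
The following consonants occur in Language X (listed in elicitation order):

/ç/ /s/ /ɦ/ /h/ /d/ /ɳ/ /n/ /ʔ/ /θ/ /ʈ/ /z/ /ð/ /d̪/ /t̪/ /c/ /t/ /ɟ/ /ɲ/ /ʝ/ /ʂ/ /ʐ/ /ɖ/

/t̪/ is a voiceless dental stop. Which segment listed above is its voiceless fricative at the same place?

/θ/

The voiceless fricative at the same place is a voiceless dental fricative — in this inventory, /θ/.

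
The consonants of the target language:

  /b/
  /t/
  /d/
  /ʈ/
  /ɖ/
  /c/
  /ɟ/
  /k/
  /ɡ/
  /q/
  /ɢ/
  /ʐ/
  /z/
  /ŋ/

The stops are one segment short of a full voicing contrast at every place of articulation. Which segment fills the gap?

place of articulation  voiceless  voiced  
bilabial          —         b       
alveolar          t         d       
retroflex         ʈ         ɖ       
palatal           c         ɟ       
velar             k         ɡ       
uvular            q         ɢ       
The bilabial row has no voiceless member, so the gap is the voiceless bilabial stop /p/.

/p/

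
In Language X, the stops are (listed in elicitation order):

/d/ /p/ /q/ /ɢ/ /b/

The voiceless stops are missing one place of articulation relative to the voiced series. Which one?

bilabial: voiceless /p/, voiced /b/.
alveolar: voiceless —, voiced /d/.
uvular: voiceless /q/, voiced /ɢ/.
Every place of articulation has a voiceless member except alveolar, where /t/ would be expected.

alveolar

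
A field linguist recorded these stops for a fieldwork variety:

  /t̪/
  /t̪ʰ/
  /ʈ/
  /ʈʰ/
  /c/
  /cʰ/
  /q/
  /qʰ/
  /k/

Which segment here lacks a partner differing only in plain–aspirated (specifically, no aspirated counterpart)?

/k/

Dental: /t̪/ ~ /t̪ʰ/
Retroflex: /ʈ/ ~ /ʈʰ/
Palatal: /c/ ~ /cʰ/
Uvular: /q/ ~ /qʰ/
Velar: only /k/ (plain); no aspirated partner.
So /k/ is the unpaired segment.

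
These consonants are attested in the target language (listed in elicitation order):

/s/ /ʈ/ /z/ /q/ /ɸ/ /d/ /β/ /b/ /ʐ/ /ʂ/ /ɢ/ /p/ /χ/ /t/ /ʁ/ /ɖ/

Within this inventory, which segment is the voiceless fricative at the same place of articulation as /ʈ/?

/ʈ/ is a voiceless retroflex stop.
The voiceless fricative at the same place is a voiceless retroflex fricative — in this inventory, /ʂ/.

/ʂ/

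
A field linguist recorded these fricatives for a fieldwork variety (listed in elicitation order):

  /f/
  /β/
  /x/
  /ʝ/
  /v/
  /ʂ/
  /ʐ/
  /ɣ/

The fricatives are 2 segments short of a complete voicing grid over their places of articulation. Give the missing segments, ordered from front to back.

Voiceless: /f/ (labiodental), /ʂ/ (retroflex), /x/ (velar).
Voiced: /β/ (bilabial), /v/ (labiodental), /ʐ/ (retroflex), /ʝ/ (palatal), /ɣ/ (velar).
Gaps, from front to back: bilabial lacks voiceless (/ɸ/); palatal lacks voiceless (/ç/).

/ɸ/, /ç/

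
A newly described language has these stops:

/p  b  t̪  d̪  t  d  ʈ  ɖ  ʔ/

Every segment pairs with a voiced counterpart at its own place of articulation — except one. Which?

Bilabial: /p/ ~ /b/
Dental: /t̪/ ~ /d̪/
Alveolar: /t/ ~ /d/
Retroflex: /ʈ/ ~ /ɖ/
Glottal: only /ʔ/ (voiceless); no voiced partner.
So /ʔ/ is the unpaired segment.

/ʔ/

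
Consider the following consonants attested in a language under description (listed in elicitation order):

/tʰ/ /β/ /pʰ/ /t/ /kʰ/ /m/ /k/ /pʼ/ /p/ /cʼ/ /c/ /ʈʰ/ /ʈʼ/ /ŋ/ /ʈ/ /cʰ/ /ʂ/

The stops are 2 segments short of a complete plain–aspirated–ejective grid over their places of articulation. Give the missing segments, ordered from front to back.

/tʼ/, /kʼ/

place of articulation  plain     aspirated  ejective
bilabial          p         pʰ        pʼ      
alveolar          t         tʰ        —       
retroflex         ʈ         ʈʰ        ʈʼ      
palatal           c         cʰ        cʼ      
velar             k         kʰ        —       
Gaps, from front to back: alveolar lacks ejective (/tʼ/); velar lacks ejective (/kʼ/).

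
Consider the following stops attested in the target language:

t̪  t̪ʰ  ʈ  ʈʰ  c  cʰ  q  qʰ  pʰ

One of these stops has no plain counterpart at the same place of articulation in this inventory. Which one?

/pʰ/

Dental: /t̪/ ~ /t̪ʰ/
Retroflex: /ʈ/ ~ /ʈʰ/
Palatal: /c/ ~ /cʰ/
Uvular: /q/ ~ /qʰ/
Bilabial: only /pʰ/ (aspirated); no plain partner.
So /pʰ/ is the unpaired segment.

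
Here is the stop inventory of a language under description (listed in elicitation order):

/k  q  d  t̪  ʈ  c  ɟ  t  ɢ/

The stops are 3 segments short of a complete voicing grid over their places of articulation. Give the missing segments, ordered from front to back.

/d̪/, /ɖ/, /ɡ/

place of articulation  voiceless  voiced  
dental            t̪        —       
alveolar          t         d       
retroflex         ʈ         —       
palatal           c         ɟ       
velar             k         —       
uvular            q         ɢ       
Gaps, from front to back: dental lacks voiced (/d̪/); retroflex lacks voiced (/ɖ/); velar lacks voiced (/ɡ/).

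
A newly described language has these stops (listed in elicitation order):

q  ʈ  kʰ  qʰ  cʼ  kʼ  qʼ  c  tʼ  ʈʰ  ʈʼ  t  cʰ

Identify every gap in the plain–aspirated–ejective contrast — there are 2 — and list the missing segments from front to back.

Plain: /t/ (alveolar), /ʈ/ (retroflex), /c/ (palatal), /q/ (uvular).
Aspirated: /ʈʰ/ (retroflex), /cʰ/ (palatal), /kʰ/ (velar), /qʰ/ (uvular).
Ejective: /tʼ/ (alveolar), /ʈʼ/ (retroflex), /cʼ/ (palatal), /kʼ/ (velar), /qʼ/ (uvular).
Gaps, from front to back: alveolar lacks aspirated (/tʰ/); velar lacks plain (/k/).

/tʰ/, /k/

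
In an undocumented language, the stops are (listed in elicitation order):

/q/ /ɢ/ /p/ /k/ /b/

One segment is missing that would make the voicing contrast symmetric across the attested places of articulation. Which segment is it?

/ɡ/

place of articulation  voiceless  voiced  
bilabial          p         b       
velar             k         —       
uvular            q         ɢ       
The velar row has no voiced member, so the gap is the voiced velar stop /ɡ/.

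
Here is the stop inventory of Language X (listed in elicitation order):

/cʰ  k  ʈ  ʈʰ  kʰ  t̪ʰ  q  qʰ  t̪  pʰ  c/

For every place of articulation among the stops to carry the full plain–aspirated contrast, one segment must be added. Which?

Plain: /t̪/ (dental), /ʈ/ (retroflex), /c/ (palatal), /k/ (velar), /q/ (uvular).
Aspirated: /pʰ/ (bilabial), /t̪ʰ/ (dental), /ʈʰ/ (retroflex), /cʰ/ (palatal), /kʰ/ (velar), /qʰ/ (uvular).
The bilabial row has no plain member, so the gap is the plain bilabial stop /p/.

/p/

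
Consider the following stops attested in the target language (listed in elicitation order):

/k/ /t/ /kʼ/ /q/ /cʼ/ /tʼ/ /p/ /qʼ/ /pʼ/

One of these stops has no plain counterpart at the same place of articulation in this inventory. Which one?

/cʼ/

Bilabial: /p/ ~ /pʼ/
Alveolar: /t/ ~ /tʼ/
Velar: /k/ ~ /kʼ/
Uvular: /q/ ~ /qʼ/
Palatal: only /cʼ/ (ejective); no plain partner.
So /cʼ/ is the unpaired segment.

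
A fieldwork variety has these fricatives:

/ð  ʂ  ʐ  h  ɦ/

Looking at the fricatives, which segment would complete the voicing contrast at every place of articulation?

/θ/

dental: voiceless —, voiced /ð/.
retroflex: voiceless /ʂ/, voiced /ʐ/.
glottal: voiceless /h/, voiced /ɦ/.
The dental row has no voiceless member, so the gap is the voiceless dental fricative /θ/.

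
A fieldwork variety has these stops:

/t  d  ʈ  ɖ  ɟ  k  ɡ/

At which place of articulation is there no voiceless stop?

palatal

place of articulation  voiceless  voiced  
alveolar          t         d       
retroflex         ʈ         ɖ       
palatal           —         ɟ       
velar             k         ɡ       
Every place of articulation has a voiceless member except palatal, where /c/ would be expected.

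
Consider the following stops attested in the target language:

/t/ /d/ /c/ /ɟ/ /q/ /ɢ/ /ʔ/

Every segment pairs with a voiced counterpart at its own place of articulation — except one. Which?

/ʔ/

Alveolar: /t/ ~ /d/
Palatal: /c/ ~ /ɟ/
Uvular: /q/ ~ /ɢ/
Glottal: only /ʔ/ (voiceless); no voiced partner.
So /ʔ/ is the unpaired segment.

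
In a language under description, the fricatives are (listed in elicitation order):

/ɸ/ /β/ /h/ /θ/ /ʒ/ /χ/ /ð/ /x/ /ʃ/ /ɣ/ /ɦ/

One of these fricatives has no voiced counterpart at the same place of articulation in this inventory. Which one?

Bilabial: /ɸ/ ~ /β/
Dental: /θ/ ~ /ð/
Postalveolar: /ʃ/ ~ /ʒ/
Velar: /x/ ~ /ɣ/
Glottal: /h/ ~ /ɦ/
Uvular: only /χ/ (voiceless); no voiced partner.
So /χ/ is the unpaired segment.

/χ/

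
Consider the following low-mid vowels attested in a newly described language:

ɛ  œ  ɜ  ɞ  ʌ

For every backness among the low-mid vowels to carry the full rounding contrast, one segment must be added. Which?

backness          unrounded  rounded 
front             ɛ         œ       
central           ɜ         ɞ       
back              ʌ         —       
The back row has no rounded member, so the gap is the back rounded vowel /ɔ/.

/ɔ/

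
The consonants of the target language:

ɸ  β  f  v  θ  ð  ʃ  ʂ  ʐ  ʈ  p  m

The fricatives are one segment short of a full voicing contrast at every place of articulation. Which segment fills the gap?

/ʒ/

bilabial: voiceless /ɸ/, voiced /β/.
labiodental: voiceless /f/, voiced /v/.
dental: voiceless /θ/, voiced /ð/.
postalveolar: voiceless /ʃ/, voiced —.
retroflex: voiceless /ʂ/, voiced /ʐ/.
The postalveolar row has no voiced member, so the gap is the voiced postalveolar fricative /ʒ/.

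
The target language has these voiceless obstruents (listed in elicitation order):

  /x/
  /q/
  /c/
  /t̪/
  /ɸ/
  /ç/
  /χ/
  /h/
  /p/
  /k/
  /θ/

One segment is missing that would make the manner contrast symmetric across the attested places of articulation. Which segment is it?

/ʔ/

place of articulation  stop      fricative
bilabial          p         ɸ       
dental            t̪        θ       
palatal           c         ç       
velar             k         x       
uvular            q         χ       
glottal           —         h       
The glottal row has no stop member, so the gap is the glottal stop /ʔ/.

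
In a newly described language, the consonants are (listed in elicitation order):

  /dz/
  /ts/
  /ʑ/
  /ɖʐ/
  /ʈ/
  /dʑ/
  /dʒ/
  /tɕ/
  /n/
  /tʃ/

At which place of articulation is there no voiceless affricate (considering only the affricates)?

place of articulation  voiceless  voiced  
alveolar          ts        dz      
postalveolar      tʃ        dʒ      
retroflex         —         ɖʐ      
alveolo-palatal   tɕ        dʑ      
Every place of articulation has a voiceless member except retroflex, where /ʈʂ/ would be expected.

retroflex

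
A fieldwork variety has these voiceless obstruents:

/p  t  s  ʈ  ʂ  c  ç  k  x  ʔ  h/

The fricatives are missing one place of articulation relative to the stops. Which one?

place of articulation  stop      fricative
bilabial          p         —       
alveolar          t         s       
retroflex         ʈ         ʂ       
palatal           c         ç       
velar             k         x       
glottal           ʔ         h       
Every place of articulation has a fricative member except bilabial, where /ɸ/ would be expected.

bilabial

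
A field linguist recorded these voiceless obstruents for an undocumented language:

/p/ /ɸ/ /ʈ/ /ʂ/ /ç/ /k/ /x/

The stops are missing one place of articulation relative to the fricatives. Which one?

palatal

Stop: /p/ (bilabial), /ʈ/ (retroflex), /k/ (velar).
Fricative: /ɸ/ (bilabial), /ʂ/ (retroflex), /ç/ (palatal), /x/ (velar).
Every place of articulation has a stop member except palatal, where /c/ would be expected.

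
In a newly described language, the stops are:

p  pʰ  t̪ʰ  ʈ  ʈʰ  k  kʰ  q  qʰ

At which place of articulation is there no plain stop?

dental

bilabial: plain /p/, aspirated /pʰ/.
dental: plain —, aspirated /t̪ʰ/.
retroflex: plain /ʈ/, aspirated /ʈʰ/.
velar: plain /k/, aspirated /kʰ/.
uvular: plain /q/, aspirated /qʰ/.
Every place of articulation has a plain member except dental, where /t̪/ would be expected.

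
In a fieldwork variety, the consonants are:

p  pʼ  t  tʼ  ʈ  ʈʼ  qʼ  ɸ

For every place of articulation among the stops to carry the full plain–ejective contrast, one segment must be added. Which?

/q/

place of articulation  plain     ejective
bilabial          p         pʼ      
alveolar          t         tʼ      
retroflex         ʈ         ʈʼ      
uvular            —         qʼ      
The uvular row has no plain member, so the gap is the plain uvular stop /q/.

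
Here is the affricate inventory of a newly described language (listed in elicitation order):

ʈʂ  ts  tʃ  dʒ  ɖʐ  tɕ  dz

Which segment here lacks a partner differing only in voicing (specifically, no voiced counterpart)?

Alveolar: /ts/ ~ /dz/
Postalveolar: /tʃ/ ~ /dʒ/
Retroflex: /ʈʂ/ ~ /ɖʐ/
Alveolo-palatal: only /tɕ/ (voiceless); no voiced partner.
So /tɕ/ is the unpaired segment.

/tɕ/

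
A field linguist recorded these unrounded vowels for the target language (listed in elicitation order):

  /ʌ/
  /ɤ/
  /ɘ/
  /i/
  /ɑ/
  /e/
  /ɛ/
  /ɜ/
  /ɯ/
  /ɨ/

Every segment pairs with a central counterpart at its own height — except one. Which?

/ɑ/

High: /i/ ~ /ɨ/ ~ /ɯ/
High-mid: /e/ ~ /ɘ/ ~ /ɤ/
Low-mid: /ɛ/ ~ /ɜ/ ~ /ʌ/
Low: only /ɑ/ (back); no central partner.
So /ɑ/ is the unpaired segment.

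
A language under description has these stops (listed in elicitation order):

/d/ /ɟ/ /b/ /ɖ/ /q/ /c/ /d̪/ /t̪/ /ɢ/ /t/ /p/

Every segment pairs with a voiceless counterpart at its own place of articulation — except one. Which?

Bilabial: /p/ ~ /b/
Dental: /t̪/ ~ /d̪/
Alveolar: /t/ ~ /d/
Palatal: /c/ ~ /ɟ/
Uvular: /q/ ~ /ɢ/
Retroflex: only /ɖ/ (voiced); no voiceless partner.
So /ɖ/ is the unpaired segment.

/ɖ/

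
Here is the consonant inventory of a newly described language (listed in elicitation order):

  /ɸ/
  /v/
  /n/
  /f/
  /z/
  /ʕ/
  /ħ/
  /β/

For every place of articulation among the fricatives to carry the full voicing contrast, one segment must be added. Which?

place of articulation  voiceless  voiced  
bilabial          ɸ         β       
labiodental       f         v       
alveolar          —         z       
pharyngeal        ħ         ʕ       
The alveolar row has no voiceless member, so the gap is the voiceless alveolar fricative /s/.

/s/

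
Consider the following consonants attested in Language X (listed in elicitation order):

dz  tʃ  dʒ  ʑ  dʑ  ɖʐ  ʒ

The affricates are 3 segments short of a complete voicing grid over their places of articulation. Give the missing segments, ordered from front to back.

Voiceless: /tʃ/ (postalveolar).
Voiced: /dz/ (alveolar), /dʒ/ (postalveolar), /ɖʐ/ (retroflex), /dʑ/ (alveolo-palatal).
Gaps, from front to back: alveolar lacks voiceless (/ts/); retroflex lacks voiceless (/ʈʂ/); alveolo-palatal lacks voiceless (/tɕ/).

/ts/, /ʈʂ/, /tɕ/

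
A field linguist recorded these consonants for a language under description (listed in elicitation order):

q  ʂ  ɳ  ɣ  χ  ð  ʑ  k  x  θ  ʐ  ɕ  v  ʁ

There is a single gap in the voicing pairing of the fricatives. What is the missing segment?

/f/

place of articulation  voiceless  voiced  
labiodental       —         v       
dental            θ         ð       
retroflex         ʂ         ʐ       
alveolo-palatal   ɕ         ʑ       
velar             x         ɣ       
uvular            χ         ʁ       
The labiodental row has no voiceless member, so the gap is the voiceless labiodental fricative /f/.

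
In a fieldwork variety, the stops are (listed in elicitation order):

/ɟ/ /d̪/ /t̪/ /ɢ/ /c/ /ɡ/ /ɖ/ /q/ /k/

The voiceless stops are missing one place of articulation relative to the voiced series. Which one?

retroflex

Voiceless: /t̪/ (dental), /c/ (palatal), /k/ (velar), /q/ (uvular).
Voiced: /d̪/ (dental), /ɖ/ (retroflex), /ɟ/ (palatal), /ɡ/ (velar), /ɢ/ (uvular).
Every place of articulation has a voiceless member except retroflex, where /ʈ/ would be expected.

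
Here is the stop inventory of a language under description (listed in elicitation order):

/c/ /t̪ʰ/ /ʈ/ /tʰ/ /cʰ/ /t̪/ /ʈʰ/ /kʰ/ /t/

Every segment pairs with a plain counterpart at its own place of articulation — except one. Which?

Dental: /t̪/ ~ /t̪ʰ/
Alveolar: /t/ ~ /tʰ/
Retroflex: /ʈ/ ~ /ʈʰ/
Palatal: /c/ ~ /cʰ/
Velar: only /kʰ/ (aspirated); no plain partner.
So /kʰ/ is the unpaired segment.

/kʰ/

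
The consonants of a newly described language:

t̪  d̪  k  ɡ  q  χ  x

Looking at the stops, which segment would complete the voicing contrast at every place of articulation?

/ɢ/

place of articulation  voiceless  voiced  
dental            t̪        d̪      
velar             k         ɡ       
uvular            q         —       
The uvular row has no voiced member, so the gap is the voiced uvular stop /ɢ/.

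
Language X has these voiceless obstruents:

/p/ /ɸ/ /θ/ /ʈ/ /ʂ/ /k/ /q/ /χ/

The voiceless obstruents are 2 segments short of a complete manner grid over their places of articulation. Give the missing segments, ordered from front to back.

/t̪/, /x/

Stop: /p/ (bilabial), /ʈ/ (retroflex), /k/ (velar), /q/ (uvular).
Fricative: /ɸ/ (bilabial), /θ/ (dental), /ʂ/ (retroflex), /χ/ (uvular).
Gaps, from front to back: dental lacks stop (/t̪/); velar lacks fricative (/x/).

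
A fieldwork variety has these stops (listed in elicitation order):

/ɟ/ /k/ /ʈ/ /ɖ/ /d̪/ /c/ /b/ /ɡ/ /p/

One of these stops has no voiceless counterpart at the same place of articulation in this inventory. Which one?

/d̪/

Bilabial: /p/ ~ /b/
Retroflex: /ʈ/ ~ /ɖ/
Palatal: /c/ ~ /ɟ/
Velar: /k/ ~ /ɡ/
Dental: only /d̪/ (voiced); no voiceless partner.
So /d̪/ is the unpaired segment.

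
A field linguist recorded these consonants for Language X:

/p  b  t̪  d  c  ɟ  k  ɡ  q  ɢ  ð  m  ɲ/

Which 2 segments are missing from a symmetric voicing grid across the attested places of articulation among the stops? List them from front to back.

Voiceless: /p/ (bilabial), /t̪/ (dental), /c/ (palatal), /k/ (velar), /q/ (uvular).
Voiced: /b/ (bilabial), /d/ (alveolar), /ɟ/ (palatal), /ɡ/ (velar), /ɢ/ (uvular).
Gaps, from front to back: dental lacks voiced (/d̪/); alveolar lacks voiceless (/t/).

/d̪/, /t/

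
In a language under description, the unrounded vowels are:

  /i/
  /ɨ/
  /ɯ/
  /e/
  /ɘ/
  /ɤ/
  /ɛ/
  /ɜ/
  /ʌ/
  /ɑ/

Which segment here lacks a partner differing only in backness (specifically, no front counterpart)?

/ɑ/

High: /i/ ~ /ɨ/ ~ /ɯ/
High-mid: /e/ ~ /ɘ/ ~ /ɤ/
Low-mid: /ɛ/ ~ /ɜ/ ~ /ʌ/
Low: only /ɑ/ (back); no front partner.
So /ɑ/ is the unpaired segment.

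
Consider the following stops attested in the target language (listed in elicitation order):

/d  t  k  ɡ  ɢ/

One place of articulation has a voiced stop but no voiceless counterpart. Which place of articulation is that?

uvular

place of articulation  voiceless  voiced  
alveolar          t         d       
velar             k         ɡ       
uvular            —         ɢ       
Every place of articulation has a voiceless member except uvular, where /q/ would be expected.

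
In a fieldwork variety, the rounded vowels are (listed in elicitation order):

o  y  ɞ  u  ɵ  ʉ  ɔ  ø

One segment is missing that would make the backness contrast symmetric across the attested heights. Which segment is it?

Front: /y/ (high), /ø/ (high-mid).
Central: /ʉ/ (high), /ɵ/ (high-mid), /ɞ/ (low-mid).
Back: /u/ (high), /o/ (high-mid), /ɔ/ (low-mid).
The low-mid row has no front member, so the gap is the low-mid front rounded vowel /œ/.

/œ/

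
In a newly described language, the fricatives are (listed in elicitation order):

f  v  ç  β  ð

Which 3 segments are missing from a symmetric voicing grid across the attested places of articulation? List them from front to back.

bilabial: voiceless —, voiced /β/.
labiodental: voiceless /f/, voiced /v/.
dental: voiceless —, voiced /ð/.
palatal: voiceless /ç/, voiced —.
Gaps, from front to back: bilabial lacks voiceless (/ɸ/); dental lacks voiceless (/θ/); palatal lacks voiced (/ʝ/).

/ɸ/, /θ/, /ʝ/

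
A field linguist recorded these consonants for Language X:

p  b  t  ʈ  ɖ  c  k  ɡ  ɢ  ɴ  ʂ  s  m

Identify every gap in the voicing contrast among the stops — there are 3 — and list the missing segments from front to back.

/d/, /ɟ/, /q/

place of articulation  voiceless  voiced  
bilabial          p         b       
alveolar          t         —       
retroflex         ʈ         ɖ       
palatal           c         —       
velar             k         ɡ       
uvular            —         ɢ       
Gaps, from front to back: alveolar lacks voiced (/d/); palatal lacks voiced (/ɟ/); uvular lacks voiceless (/q/).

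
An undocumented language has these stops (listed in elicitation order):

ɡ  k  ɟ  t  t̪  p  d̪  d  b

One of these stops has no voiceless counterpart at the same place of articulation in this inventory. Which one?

/ɟ/

Bilabial: /p/ ~ /b/
Dental: /t̪/ ~ /d̪/
Alveolar: /t/ ~ /d/
Velar: /k/ ~ /ɡ/
Palatal: only /ɟ/ (voiced); no voiceless partner.
So /ɟ/ is the unpaired segment.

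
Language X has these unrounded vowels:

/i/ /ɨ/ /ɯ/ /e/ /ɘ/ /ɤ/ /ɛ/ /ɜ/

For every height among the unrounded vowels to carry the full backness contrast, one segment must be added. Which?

Front: /i/ (high), /e/ (high-mid), /ɛ/ (low-mid).
Central: /ɨ/ (high), /ɘ/ (high-mid), /ɜ/ (low-mid).
Back: /ɯ/ (high), /ɤ/ (high-mid).
The low-mid row has no back member, so the gap is the low-mid back unrounded vowel /ʌ/.

/ʌ/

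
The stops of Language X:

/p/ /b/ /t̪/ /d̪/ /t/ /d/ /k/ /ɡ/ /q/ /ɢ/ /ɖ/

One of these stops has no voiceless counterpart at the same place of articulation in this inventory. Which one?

Bilabial: /p/ ~ /b/
Dental: /t̪/ ~ /d̪/
Alveolar: /t/ ~ /d/
Velar: /k/ ~ /ɡ/
Uvular: /q/ ~ /ɢ/
Retroflex: only /ɖ/ (voiced); no voiceless partner.
So /ɖ/ is the unpaired segment.

/ɖ/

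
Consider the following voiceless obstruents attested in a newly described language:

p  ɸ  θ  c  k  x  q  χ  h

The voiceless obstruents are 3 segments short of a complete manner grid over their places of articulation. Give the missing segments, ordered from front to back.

/t̪/, /ç/, /ʔ/

Stop: /p/ (bilabial), /c/ (palatal), /k/ (velar), /q/ (uvular).
Fricative: /ɸ/ (bilabial), /θ/ (dental), /x/ (velar), /χ/ (uvular), /h/ (glottal).
Gaps, from front to back: dental lacks stop (/t̪/); palatal lacks fricative (/ç/); glottal lacks stop (/ʔ/).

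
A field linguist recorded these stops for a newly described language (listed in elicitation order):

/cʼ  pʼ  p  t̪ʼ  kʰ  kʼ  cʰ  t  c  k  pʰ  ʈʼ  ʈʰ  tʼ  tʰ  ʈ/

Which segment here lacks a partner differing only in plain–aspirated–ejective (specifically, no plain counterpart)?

/t̪ʼ/

Bilabial: /p/ ~ /pʰ/ ~ /pʼ/
Alveolar: /t/ ~ /tʰ/ ~ /tʼ/
Retroflex: /ʈ/ ~ /ʈʰ/ ~ /ʈʼ/
Palatal: /c/ ~ /cʰ/ ~ /cʼ/
Velar: /k/ ~ /kʰ/ ~ /kʼ/
Dental: only /t̪ʼ/ (ejective); no plain partner.
So /t̪ʼ/ is the unpaired segment.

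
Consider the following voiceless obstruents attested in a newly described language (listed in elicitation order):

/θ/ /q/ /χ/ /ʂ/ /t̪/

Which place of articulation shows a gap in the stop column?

retroflex

Stop: /t̪/ (dental), /q/ (uvular).
Fricative: /θ/ (dental), /ʂ/ (retroflex), /χ/ (uvular).
Every place of articulation has a stop member except retroflex, where /ʈ/ would be expected.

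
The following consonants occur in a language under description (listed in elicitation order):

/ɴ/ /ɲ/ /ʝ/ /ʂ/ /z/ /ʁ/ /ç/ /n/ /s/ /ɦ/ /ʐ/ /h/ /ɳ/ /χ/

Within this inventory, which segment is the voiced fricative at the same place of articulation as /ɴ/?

/ʁ/

/ɴ/ is an uvular nasal.
The voiced fricative at the same place is a voiced uvular fricative — in this inventory, /ʁ/.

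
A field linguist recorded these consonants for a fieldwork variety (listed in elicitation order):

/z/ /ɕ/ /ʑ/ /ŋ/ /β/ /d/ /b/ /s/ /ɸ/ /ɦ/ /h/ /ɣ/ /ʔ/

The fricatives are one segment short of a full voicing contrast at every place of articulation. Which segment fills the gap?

/x/

bilabial: voiceless /ɸ/, voiced /β/.
alveolar: voiceless /s/, voiced /z/.
alveolo-palatal: voiceless /ɕ/, voiced /ʑ/.
velar: voiceless —, voiced /ɣ/.
glottal: voiceless /h/, voiced /ɦ/.
The velar row has no voiceless member, so the gap is the voiceless velar fricative /x/.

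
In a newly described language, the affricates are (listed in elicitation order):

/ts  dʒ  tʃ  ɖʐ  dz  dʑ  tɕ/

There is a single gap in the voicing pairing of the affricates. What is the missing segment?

/ʈʂ/

Voiceless: /ts/ (alveolar), /tʃ/ (postalveolar), /tɕ/ (alveolo-palatal).
Voiced: /dz/ (alveolar), /dʒ/ (postalveolar), /ɖʐ/ (retroflex), /dʑ/ (alveolo-palatal).
The retroflex row has no voiceless member, so the gap is the voiceless retroflex affricate /ʈʂ/.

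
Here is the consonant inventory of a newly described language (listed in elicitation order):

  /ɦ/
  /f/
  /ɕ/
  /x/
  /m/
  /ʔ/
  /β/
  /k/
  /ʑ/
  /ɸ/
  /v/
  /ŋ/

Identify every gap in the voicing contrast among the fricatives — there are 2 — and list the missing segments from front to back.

place of articulation  voiceless  voiced  
bilabial          ɸ         β       
labiodental       f         v       
alveolo-palatal   ɕ         ʑ       
velar             x         —       
glottal           —         ɦ       
Gaps, from front to back: velar lacks voiced (/ɣ/); glottal lacks voiceless (/h/).

/ɣ/, /h/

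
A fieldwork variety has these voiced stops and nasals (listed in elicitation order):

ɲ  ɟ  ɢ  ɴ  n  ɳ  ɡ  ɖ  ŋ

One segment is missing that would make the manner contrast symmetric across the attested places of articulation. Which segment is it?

/d/

alveolar: oral stop —, nasal /n/.
retroflex: oral stop /ɖ/, nasal /ɳ/.
palatal: oral stop /ɟ/, nasal /ɲ/.
velar: oral stop /ɡ/, nasal /ŋ/.
uvular: oral stop /ɢ/, nasal /ɴ/.
The alveolar row has no oral stop member, so the gap is the alveolar oral stop /d/.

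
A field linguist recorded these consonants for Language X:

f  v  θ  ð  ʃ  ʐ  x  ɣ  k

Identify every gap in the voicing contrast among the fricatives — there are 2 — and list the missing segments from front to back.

place of articulation  voiceless  voiced  
labiodental       f         v       
dental            θ         ð       
postalveolar      ʃ         —       
retroflex         —         ʐ       
velar             x         ɣ       
Gaps, from front to back: postalveolar lacks voiced (/ʒ/); retroflex lacks voiceless (/ʂ/).

/ʒ/, /ʂ/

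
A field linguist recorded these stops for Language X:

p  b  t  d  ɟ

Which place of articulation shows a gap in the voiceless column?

Voiceless: /p/ (bilabial), /t/ (alveolar).
Voiced: /b/ (bilabial), /d/ (alveolar), /ɟ/ (palatal).
Every place of articulation has a voiceless member except palatal, where /c/ would be expected.

palatal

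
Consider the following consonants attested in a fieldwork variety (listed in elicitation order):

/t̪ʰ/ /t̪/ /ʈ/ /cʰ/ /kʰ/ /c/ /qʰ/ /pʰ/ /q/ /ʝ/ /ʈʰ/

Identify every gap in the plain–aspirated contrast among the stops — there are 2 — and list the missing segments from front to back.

/p/, /k/

place of articulation  plain     aspirated
bilabial          —         pʰ      
dental            t̪        t̪ʰ     
retroflex         ʈ         ʈʰ      
palatal           c         cʰ      
velar             —         kʰ      
uvular            q         qʰ      
Gaps, from front to back: bilabial lacks plain (/p/); velar lacks plain (/k/).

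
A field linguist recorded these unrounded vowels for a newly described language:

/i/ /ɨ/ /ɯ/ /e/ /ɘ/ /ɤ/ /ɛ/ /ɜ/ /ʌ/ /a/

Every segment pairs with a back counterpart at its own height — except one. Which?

/a/

High: /i/ ~ /ɨ/ ~ /ɯ/
High-mid: /e/ ~ /ɘ/ ~ /ɤ/
Low-mid: /ɛ/ ~ /ɜ/ ~ /ʌ/
Low: only /a/ (front); no back partner.
So /a/ is the unpaired segment.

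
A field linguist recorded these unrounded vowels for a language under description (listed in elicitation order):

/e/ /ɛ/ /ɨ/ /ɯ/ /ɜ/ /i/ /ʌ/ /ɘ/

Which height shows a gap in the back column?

high-mid

height            front     central   back    
high              i         ɨ         ɯ       
high-mid          e         ɘ         —       
low-mid           ɛ         ɜ         ʌ       
Every height has a back member except high-mid, where /ɤ/ would be expected.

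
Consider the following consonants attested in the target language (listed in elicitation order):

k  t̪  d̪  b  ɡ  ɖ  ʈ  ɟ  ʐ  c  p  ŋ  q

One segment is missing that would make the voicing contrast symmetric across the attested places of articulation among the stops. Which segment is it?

bilabial: voiceless /p/, voiced /b/.
dental: voiceless /t̪/, voiced /d̪/.
retroflex: voiceless /ʈ/, voiced /ɖ/.
palatal: voiceless /c/, voiced /ɟ/.
velar: voiceless /k/, voiced /ɡ/.
uvular: voiceless /q/, voiced —.
The uvular row has no voiced member, so the gap is the voiced uvular stop /ɢ/.

/ɢ/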